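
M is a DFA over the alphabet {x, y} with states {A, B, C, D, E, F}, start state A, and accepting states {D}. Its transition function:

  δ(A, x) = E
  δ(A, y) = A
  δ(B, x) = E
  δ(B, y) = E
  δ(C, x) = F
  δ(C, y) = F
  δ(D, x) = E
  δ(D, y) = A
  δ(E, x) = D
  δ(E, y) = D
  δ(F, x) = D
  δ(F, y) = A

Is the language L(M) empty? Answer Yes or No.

The string xx is accepted: the run A → E → D ends in the accepting state D.
Since at least one string is accepted, L(M) is not empty.

No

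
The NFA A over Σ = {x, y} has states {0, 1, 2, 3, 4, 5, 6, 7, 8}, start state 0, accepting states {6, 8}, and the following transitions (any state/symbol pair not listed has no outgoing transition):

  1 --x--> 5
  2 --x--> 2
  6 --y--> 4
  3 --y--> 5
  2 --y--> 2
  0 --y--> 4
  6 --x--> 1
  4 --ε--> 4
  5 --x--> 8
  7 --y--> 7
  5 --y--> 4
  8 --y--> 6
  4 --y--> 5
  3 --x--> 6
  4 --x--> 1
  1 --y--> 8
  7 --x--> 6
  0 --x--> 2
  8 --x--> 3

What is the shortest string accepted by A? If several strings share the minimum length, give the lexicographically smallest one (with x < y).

A breadth-first search from 0 reaches an accepting state first via the path 0 → 4 → 1 → 8 on input yxy.
No string of length < 3 is accepted (BFS exhausts all shorter strings without reaching an accepting state), and yxy is the lexicographically least accepting string of length 3.

yxy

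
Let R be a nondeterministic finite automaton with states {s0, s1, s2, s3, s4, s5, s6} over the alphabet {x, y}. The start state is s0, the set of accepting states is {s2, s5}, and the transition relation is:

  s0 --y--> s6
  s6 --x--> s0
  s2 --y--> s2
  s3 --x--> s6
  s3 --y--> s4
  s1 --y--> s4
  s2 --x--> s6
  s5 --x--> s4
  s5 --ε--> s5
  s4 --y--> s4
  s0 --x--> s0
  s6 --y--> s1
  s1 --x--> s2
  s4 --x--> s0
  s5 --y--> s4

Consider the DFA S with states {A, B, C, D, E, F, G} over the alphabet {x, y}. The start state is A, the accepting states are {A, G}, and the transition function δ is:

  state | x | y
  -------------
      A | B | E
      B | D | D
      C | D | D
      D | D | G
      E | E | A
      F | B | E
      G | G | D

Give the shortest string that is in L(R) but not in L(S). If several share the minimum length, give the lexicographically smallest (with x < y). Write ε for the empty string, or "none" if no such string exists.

The string yyx is accepted by R but not by S.
No shorter string lies in the difference, and yyx is the lexicographically first length-3 string in L(R) \ L(S).

yyx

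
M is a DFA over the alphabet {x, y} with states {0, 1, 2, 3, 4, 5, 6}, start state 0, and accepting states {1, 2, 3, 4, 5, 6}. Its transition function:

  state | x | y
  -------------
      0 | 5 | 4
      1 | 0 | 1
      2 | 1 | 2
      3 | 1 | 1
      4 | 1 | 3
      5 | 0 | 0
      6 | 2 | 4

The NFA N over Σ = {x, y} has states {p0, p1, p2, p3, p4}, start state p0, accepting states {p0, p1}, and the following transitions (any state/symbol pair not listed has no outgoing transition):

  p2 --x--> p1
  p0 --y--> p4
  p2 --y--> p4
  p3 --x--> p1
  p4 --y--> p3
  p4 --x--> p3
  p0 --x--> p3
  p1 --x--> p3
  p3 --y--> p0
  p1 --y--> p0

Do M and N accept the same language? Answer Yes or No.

The string x is accepted by M but rejected by N.
So L(M) ≠ L(N).

No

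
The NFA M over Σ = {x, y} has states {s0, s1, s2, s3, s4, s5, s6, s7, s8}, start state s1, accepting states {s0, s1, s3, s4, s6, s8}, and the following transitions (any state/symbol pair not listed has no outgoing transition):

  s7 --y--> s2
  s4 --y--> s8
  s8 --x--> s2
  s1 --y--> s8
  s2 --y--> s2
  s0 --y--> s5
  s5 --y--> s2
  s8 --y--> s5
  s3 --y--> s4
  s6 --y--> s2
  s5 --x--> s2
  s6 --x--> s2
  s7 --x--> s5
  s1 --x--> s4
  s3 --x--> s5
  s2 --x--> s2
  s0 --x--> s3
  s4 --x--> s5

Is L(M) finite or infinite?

finite

The useful states (reachable from s1 and able to reach an accepting state) are {s1, s4, s8}.
Restricted to these states the transition graph has no cycle, so every accepting path has bounded length and L is finite.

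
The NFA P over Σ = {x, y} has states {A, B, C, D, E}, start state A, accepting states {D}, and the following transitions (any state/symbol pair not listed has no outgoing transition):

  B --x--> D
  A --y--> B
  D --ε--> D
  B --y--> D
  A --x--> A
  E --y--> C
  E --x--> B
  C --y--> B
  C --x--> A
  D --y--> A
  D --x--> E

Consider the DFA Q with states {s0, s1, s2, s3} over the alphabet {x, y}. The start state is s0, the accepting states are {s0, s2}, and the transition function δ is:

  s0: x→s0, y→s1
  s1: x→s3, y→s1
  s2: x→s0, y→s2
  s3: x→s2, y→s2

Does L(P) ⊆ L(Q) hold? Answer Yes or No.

No

The string yx is in L(P) but not in L(Q).
So L(P) ⊄ L(Q).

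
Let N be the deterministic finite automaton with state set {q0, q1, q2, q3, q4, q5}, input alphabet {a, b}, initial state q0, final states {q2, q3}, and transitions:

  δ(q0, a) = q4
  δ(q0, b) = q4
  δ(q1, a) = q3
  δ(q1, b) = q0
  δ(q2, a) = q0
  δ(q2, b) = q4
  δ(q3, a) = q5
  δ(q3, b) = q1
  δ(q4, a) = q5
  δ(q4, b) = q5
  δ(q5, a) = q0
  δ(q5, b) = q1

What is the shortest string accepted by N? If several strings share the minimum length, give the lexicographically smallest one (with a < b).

aaba

A breadth-first search from q0 reaches an accepting state first via the path q0 → q4 → q5 → q1 → q3 on input aaba.
No string of length < 4 is accepted (BFS exhausts all shorter strings without reaching an accepting state), and aaba is the lexicographically least accepting string of length 4.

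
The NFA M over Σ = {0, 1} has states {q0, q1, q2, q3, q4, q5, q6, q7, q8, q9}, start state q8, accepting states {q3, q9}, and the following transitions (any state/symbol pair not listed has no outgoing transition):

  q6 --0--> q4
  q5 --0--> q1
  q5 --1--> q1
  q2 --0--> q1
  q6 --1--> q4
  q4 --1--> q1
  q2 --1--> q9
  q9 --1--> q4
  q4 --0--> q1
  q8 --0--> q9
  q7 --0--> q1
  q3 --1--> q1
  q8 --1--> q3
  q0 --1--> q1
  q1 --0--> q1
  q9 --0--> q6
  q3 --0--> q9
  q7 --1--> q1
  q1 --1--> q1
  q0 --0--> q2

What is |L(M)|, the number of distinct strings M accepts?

3

The useful subgraph on states {q3, q8, q9} is acyclic, so L(M) is finite; the longest accepting path visits 3 useful states, giving maximum string length 2.
Counting accepting paths from q8 by length: 2 of length 1, 1 of length 2. Total 3.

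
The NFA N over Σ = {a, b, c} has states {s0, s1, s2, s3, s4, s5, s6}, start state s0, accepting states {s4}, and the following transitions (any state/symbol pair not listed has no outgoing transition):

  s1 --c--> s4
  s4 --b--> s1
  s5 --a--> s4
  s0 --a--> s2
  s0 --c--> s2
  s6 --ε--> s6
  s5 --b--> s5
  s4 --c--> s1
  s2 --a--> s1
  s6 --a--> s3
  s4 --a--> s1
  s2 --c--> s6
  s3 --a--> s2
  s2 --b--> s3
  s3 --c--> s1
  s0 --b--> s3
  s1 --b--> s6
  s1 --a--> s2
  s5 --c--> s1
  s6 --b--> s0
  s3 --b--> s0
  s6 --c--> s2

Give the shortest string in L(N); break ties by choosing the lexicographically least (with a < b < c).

A breadth-first search from s0 reaches an accepting state first via the path s0 → s2 → s1 → s4 on input aac.
No string of length < 3 is accepted (BFS exhausts all shorter strings without reaching an accepting state), and aac is the lexicographically least accepting string of length 3.

aac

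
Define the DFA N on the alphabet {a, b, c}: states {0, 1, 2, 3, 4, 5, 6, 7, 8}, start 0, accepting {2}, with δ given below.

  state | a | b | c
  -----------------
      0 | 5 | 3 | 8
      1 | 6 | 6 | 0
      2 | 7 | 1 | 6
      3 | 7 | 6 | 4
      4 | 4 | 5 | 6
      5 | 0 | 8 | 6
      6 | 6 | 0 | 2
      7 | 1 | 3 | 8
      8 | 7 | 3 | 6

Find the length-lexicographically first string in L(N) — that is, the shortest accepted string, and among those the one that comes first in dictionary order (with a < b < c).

A breadth-first search from 0 reaches an accepting state first via the path 0 → 5 → 6 → 2 on input acc.
No string of length < 3 is accepted (BFS exhausts all shorter strings without reaching an accepting state), and acc is the lexicographically least accepting string of length 3.

acc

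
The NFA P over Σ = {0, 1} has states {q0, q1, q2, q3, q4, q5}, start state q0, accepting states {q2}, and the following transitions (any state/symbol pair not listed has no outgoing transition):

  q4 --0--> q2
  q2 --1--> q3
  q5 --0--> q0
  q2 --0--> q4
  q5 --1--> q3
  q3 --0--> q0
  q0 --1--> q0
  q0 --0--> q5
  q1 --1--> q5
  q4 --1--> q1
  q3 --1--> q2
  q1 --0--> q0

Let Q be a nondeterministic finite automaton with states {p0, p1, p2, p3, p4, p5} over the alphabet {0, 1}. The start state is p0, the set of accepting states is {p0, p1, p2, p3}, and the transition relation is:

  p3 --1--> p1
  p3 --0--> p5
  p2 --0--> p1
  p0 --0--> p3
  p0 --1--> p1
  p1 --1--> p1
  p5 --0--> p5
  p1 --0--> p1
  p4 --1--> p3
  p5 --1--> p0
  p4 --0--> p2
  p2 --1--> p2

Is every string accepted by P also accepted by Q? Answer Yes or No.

Yes

Exploring the product automaton P × Q from the start pair (q0, p0), following both machines on each input symbol, reaches 12 state pairs: (q0, p0), (q5, p3), (q0, p1), (q0, p5), (q3, p1), (q5, p1), (q5, p5), (q2, p1), (q3, p0), (q4, p1), (q0, p3), (q1, p1).
P accepts in {q2} and Q accepts in {p0, p1, p2, p3}. The reachable pairs whose P-component is accepting are (q2, p1); in each of them the Q-component is accepting too, so the product for L(P) \ L(Q) (P-component accepting, Q-component rejecting) has no reachable accepting pair and the difference is empty.
Hence every string in L(P) is also in L(Q).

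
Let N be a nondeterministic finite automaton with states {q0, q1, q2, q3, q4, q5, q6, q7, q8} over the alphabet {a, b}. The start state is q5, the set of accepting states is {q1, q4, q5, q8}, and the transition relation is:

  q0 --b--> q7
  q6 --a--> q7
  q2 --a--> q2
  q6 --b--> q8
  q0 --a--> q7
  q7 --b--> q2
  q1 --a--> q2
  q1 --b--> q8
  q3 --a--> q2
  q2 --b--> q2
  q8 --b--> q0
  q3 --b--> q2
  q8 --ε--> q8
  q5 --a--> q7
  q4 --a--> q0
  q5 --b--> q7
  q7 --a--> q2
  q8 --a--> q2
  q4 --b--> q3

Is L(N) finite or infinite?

The useful states (reachable from q5 and able to reach an accepting state) are {q5}.
Restricted to these states the transition graph has no cycle, so every accepting path has bounded length and L is finite.

finite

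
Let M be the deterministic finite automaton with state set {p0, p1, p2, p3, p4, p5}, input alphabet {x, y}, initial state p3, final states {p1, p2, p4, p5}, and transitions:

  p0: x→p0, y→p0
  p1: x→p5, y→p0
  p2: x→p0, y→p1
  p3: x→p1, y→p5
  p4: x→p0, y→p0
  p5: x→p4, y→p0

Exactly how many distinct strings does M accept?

The useful subgraph on states {p1, p3, p4, p5} is acyclic, so L(M) is finite; the longest accepting path visits 4 useful states, giving maximum string length 3.
Counting accepting paths from p3 by length: 2 of length 1, 2 of length 2, 1 of length 3. Total 5.

5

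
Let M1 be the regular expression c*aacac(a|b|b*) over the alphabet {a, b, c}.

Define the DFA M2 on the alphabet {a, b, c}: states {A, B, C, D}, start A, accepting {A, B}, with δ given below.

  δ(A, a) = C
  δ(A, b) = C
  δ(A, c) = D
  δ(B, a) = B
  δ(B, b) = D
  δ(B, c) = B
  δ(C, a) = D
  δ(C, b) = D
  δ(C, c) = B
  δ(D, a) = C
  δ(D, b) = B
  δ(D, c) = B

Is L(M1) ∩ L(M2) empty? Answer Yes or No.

No

The string aacac is accepted by both M1 and M2.
Hence L(M1) ∩ L(M2) ≠ ∅.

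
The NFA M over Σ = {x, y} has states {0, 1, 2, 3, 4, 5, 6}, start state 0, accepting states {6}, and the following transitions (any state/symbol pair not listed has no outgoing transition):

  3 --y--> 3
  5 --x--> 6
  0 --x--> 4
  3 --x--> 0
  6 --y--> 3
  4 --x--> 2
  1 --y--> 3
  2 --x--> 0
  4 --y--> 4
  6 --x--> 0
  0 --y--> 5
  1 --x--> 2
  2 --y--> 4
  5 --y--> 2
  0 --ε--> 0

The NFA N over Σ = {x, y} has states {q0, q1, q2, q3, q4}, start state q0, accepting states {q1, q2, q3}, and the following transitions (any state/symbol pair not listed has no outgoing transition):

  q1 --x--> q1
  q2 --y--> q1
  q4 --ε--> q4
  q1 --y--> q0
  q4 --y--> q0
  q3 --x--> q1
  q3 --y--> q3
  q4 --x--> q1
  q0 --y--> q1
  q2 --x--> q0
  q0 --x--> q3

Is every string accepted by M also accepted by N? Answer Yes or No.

Yes

Exploring the product automaton M × N from the start pair (0, q0), following both machines on each input symbol, reaches 17 state pairs: (0, q0), (4, q3), (5, q1), (2, q1), (6, q1), (2, q0), (0, q1), (4, q0), (3, q0), (0, q3), (4, q1), (5, q0), (2, q3), (3, q1), (5, q3), (6, q3), (3, q3).
M accepts in {6} and N accepts in {q1, q2, q3}. The reachable pairs whose M-component is accepting are (6, q1), (6, q3); in each of them the N-component is accepting too, so the product for L(M) \ L(N) (M-component accepting, N-component rejecting) has no reachable accepting pair and the difference is empty.
Hence every string in L(M) is also in L(N).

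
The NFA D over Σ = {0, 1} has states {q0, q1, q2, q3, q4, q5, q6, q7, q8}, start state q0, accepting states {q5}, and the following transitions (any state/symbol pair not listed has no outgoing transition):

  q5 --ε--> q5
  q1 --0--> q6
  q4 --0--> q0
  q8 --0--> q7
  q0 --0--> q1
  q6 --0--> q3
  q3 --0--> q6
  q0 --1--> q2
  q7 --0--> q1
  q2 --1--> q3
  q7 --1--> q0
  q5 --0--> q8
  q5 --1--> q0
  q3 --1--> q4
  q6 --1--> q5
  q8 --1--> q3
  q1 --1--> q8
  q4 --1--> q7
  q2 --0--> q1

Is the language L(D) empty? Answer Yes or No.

No

The string 001 is accepted: the run q0 → q1 → q6 → q5 ends in the accepting state q5.
Since at least one string is accepted, L(D) is not empty.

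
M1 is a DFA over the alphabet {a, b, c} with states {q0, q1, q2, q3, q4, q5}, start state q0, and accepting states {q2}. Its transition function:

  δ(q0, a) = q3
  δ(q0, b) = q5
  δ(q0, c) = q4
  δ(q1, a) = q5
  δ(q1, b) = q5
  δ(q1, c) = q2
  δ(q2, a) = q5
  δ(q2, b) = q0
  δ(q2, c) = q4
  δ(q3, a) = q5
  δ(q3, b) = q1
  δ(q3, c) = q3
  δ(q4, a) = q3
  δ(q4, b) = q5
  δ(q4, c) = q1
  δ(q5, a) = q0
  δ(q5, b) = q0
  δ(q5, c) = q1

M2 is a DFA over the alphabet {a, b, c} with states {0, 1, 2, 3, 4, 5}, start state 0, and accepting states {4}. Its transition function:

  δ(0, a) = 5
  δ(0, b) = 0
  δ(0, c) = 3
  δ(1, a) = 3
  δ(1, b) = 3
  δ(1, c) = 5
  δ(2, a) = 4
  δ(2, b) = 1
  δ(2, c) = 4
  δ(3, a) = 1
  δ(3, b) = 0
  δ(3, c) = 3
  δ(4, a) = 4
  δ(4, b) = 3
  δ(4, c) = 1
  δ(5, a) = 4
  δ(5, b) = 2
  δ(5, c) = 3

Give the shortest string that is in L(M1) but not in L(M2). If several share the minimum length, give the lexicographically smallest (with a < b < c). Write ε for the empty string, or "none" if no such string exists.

bcc

The string bcc is accepted by M1 but not by M2.
No shorter string lies in the difference, and bcc is the lexicographically first length-3 string in L(M1) \ L(M2).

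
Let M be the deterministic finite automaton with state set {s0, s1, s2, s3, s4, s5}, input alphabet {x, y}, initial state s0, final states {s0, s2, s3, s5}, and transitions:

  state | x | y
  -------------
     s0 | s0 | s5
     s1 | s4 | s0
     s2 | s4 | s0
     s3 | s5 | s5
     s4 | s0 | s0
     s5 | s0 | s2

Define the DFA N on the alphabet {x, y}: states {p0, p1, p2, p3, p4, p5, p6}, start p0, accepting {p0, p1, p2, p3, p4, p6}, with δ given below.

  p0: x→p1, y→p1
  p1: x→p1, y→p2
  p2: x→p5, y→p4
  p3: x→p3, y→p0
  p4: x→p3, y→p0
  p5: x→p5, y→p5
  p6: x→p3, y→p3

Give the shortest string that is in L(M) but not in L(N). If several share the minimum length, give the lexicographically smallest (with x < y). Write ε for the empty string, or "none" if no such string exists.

The string xyx is accepted by M but not by N.
No shorter string lies in the difference, and xyx is the lexicographically first length-3 string in L(M) \ L(N).

xyx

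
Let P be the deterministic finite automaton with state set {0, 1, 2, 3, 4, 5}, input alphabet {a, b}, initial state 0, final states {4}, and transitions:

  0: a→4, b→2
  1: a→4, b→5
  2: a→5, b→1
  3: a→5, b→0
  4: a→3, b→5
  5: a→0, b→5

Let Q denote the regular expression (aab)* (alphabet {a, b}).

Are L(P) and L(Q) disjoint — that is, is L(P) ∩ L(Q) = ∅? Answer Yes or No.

Converting the expression Q to a DFA (subset construction, then merging equivalent states) gives the minimal DFA with states {q0, q1, q2, q3}, start state q0, accepting states {q0} and transitions q0: a→q1, b→q2; q1: a→q3, b→q2; q2: a→q2, b→q2; q3: a→q2, b→q0.
Exploring the product automaton P × Q from the start pair (0, q0), following both machines on each input symbol, reaches 9 state pairs: (0, q0), (4, q1), (2, q2), (3, q3), (5, q2), (1, q2), (0, q2), (4, q2), (3, q2).
P accepts in {4} and Q accepts in {q0}; no reachable pair has both components accepting, so no string drives both machines to acceptance simultaneously and L(P) ∩ L(Q) = ∅.
So no string is accepted by both, and the intersection is empty.

Yes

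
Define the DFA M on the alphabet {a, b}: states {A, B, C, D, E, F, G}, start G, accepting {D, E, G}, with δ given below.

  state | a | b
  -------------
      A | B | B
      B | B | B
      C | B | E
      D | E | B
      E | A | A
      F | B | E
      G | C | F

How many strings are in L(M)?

The useful subgraph on states {C, E, F, G} is acyclic, so L(M) is finite; the longest accepting path visits 3 useful states, giving maximum string length 2.
Counting accepting paths from G by length: 1 of length 0, 2 of length 2. Total 3.

3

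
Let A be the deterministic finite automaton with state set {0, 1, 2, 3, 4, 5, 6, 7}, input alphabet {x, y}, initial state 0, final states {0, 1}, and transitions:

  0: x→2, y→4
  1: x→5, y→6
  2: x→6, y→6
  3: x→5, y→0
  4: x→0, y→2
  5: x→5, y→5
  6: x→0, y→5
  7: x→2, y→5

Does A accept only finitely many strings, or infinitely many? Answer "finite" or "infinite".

State 0 is reachable from the start and can reach an accepting state, and it lies on the cycle 0 → 2 → 6 → 0.
Traversing that cycle any number of times yields accepted strings of unbounded length, so the language is infinite.

infinite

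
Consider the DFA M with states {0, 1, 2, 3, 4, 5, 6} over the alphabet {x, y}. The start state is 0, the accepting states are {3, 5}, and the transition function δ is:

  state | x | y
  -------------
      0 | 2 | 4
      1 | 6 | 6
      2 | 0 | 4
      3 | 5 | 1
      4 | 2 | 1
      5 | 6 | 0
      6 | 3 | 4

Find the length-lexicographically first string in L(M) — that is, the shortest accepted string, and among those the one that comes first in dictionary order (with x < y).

A breadth-first search from 0 reaches an accepting state first via the path 0 → 4 → 1 → 6 → 3 on input yyxx.
No string of length < 4 is accepted (BFS exhausts all shorter strings without reaching an accepting state), and yyxx is the lexicographically least accepting string of length 4.

yyxx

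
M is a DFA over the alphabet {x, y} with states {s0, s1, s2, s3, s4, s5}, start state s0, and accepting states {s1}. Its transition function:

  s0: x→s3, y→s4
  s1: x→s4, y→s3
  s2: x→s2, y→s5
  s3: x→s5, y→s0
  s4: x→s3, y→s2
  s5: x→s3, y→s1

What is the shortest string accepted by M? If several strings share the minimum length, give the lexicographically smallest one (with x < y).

A breadth-first search from s0 reaches an accepting state first via the path s0 → s3 → s5 → s1 on input xxy.
No string of length < 3 is accepted (BFS exhausts all shorter strings without reaching an accepting state), and xxy is the lexicographically least accepting string of length 3.

xxy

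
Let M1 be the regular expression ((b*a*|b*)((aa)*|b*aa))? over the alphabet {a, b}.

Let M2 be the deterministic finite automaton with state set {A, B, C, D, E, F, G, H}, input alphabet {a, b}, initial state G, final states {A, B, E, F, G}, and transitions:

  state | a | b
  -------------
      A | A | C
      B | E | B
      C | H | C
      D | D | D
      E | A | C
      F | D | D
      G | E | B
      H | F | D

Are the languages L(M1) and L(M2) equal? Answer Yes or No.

Converting the expression M1 to a DFA (subset construction, then merging equivalent states) gives the minimal DFA with states {r0, r1, r2, r3, r4, r5}, start state r0, accepting states {r0, r1, r4} and transitions r0: a→r1, b→r0; r1: a→r1, b→r2; r2: a→r3, b→r2; r3: a→r4, b→r5; r4: a→r5, b→r5; r5: a→r5, b→r5.
Exploring the product automaton M1 × M2 from the start pair (r0, G), following both machines on each input symbol, reaches 8 state pairs: (r0, G), (r1, E), (r0, B), (r1, A), (r2, C), (r3, H), (r4, F), (r5, D).
M1 accepts in {r0, r1, r4} and M2 accepts in {A, B, E, F, G}. In every reachable pair the two components are either both accepting — (r0, G), (r1, E), (r0, B), (r1, A), (r4, F) — or both non-accepting, so no string is accepted by exactly one of the machines: L(M1) \ L(M2) and L(M2) \ L(M1) are both empty.
Hence every string is accepted by M1 iff it is accepted by M2, and the two languages coincide.

Yes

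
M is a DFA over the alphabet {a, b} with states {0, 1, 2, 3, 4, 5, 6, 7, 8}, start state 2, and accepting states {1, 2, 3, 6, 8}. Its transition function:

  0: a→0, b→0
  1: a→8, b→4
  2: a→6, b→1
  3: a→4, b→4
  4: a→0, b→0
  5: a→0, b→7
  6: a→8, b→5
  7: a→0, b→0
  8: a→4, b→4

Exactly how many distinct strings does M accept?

5

The useful subgraph on states {1, 2, 6, 8} is acyclic, so L(M) is finite; the longest accepting path visits 3 useful states, giving maximum string length 2.
Counting accepting paths from 2 by length: 1 of length 0, 2 of length 1, 2 of length 2. Total 5.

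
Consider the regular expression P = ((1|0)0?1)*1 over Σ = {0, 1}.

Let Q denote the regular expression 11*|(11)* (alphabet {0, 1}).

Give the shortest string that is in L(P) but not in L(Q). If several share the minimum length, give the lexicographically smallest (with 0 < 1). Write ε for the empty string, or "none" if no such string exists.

The string 011 is accepted by P but not by Q.
No shorter string lies in the difference, and 011 is the lexicographically first length-3 string in L(P) \ L(Q).

011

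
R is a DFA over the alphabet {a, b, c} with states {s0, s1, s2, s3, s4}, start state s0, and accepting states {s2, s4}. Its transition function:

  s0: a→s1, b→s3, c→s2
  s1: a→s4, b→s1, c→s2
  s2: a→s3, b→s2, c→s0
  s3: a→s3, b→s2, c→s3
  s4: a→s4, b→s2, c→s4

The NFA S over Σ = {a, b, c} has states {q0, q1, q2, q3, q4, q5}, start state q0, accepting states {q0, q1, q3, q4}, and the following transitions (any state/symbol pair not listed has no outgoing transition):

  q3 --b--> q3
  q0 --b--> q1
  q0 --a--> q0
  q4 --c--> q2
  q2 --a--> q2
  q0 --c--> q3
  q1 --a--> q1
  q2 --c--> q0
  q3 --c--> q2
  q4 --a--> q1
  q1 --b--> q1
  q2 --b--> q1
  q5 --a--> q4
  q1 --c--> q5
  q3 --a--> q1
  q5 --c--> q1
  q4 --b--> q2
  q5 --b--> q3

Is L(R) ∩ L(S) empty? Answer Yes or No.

No

The string c is accepted by both R and S.
Hence L(R) ∩ L(S) ≠ ∅.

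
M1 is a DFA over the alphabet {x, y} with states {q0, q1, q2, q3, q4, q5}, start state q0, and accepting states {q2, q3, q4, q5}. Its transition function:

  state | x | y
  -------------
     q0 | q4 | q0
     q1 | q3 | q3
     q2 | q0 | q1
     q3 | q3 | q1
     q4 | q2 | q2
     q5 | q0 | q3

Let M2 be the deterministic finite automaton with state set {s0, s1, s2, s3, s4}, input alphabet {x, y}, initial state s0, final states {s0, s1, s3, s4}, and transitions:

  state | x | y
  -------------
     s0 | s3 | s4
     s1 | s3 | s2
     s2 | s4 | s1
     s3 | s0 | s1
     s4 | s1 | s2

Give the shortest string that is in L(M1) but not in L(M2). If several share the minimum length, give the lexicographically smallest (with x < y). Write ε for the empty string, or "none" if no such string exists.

yxy

The string yxy is accepted by M1 but not by M2.
No shorter string lies in the difference, and yxy is the lexicographically first length-3 string in L(M1) \ L(M2).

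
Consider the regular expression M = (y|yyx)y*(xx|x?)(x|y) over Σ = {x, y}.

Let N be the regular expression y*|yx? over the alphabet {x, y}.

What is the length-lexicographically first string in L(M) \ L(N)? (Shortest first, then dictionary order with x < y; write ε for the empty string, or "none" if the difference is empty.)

yxx

The string yxx is accepted by M but not by N.
No shorter string lies in the difference, and yxx is the lexicographically first length-3 string in L(M) \ L(N).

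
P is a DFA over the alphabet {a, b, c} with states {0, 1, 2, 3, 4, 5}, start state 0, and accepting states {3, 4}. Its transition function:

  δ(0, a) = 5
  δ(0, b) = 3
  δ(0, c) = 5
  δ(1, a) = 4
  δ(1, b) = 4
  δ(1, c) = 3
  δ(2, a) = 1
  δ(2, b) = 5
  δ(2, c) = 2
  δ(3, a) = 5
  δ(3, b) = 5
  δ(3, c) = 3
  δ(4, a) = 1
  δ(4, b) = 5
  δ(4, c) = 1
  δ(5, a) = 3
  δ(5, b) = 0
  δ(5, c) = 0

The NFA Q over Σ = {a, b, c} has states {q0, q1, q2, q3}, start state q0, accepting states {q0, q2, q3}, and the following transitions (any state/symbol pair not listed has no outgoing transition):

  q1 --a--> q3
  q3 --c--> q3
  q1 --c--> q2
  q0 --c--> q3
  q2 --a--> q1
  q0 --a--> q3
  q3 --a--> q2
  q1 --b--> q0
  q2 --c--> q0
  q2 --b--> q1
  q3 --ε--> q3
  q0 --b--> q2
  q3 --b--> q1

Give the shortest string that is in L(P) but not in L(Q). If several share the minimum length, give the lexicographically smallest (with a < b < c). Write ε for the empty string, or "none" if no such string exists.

acb

The string acb is accepted by P but not by Q.
No shorter string lies in the difference, and acb is the lexicographically first length-3 string in L(P) \ L(Q).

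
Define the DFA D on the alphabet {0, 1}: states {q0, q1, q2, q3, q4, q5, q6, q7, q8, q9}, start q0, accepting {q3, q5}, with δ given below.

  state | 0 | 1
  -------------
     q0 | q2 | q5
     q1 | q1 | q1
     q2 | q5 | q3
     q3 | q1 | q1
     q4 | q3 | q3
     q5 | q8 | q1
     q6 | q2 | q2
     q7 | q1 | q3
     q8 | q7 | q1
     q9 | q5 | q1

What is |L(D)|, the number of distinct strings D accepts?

The useful subgraph on states {q0, q2, q3, q5, q7, q8} is acyclic, so L(D) is finite; the longest accepting path visits 6 useful states, giving maximum string length 5.
Counting accepting paths from q0 by length: 1 of length 1, 2 of length 2, 1 of length 4, 1 of length 5. Total 5.

5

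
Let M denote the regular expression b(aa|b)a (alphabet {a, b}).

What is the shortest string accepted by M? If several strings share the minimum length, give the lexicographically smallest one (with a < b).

bba

By inspection of the expression, no string of length less than 3 matches, and bba is the lexicographically first match of length 3.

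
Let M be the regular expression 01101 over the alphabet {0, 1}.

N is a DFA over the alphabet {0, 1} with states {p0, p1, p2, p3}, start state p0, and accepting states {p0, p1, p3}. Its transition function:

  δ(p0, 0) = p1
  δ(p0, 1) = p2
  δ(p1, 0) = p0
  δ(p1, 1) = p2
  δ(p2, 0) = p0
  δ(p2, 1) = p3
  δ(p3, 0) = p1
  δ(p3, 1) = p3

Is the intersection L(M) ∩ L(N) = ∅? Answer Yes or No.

Yes

Converting the expression M to a DFA (subset construction, then merging equivalent states) gives the minimal DFA with states {m0, m1, m2, m3, m4, m5, m6}, start state m0, accepting states {m6} and transitions m0: 0→m1, 1→m2; m1: 0→m2, 1→m3; m2: 0→m2, 1→m2; m3: 0→m2, 1→m4; m4: 0→m5, 1→m2; m5: 0→m2, 1→m6; m6: 0→m2, 1→m2.
Exploring the product automaton M × N from the start pair (m0, p0), following both machines on each input symbol, reaches 10 state pairs: (m0, p0), (m1, p1), (m2, p2), (m2, p0), (m3, p2), (m2, p3), (m2, p1), (m4, p3), (m5, p1), (m6, p2).
M accepts in {m6} and N accepts in {p0, p1, p3}; no reachable pair has both components accepting, so no string drives both machines to acceptance simultaneously and L(M) ∩ L(N) = ∅.
So no string is accepted by both, and the intersection is empty.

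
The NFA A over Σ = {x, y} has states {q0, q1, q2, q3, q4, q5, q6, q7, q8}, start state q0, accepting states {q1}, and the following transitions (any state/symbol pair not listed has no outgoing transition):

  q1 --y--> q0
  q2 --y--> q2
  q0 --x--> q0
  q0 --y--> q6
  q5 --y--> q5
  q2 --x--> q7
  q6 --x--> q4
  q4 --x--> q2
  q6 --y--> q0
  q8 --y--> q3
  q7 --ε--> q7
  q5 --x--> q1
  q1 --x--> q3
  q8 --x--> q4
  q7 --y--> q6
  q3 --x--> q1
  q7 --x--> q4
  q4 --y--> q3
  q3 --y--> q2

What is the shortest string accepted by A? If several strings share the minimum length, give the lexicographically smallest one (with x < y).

yxyx

A breadth-first search from q0 reaches an accepting state first via the path q0 → q6 → q4 → q3 → q1 on input yxyx.
No string of length < 4 is accepted (BFS exhausts all shorter strings without reaching an accepting state), and yxyx is the lexicographically least accepting string of length 4.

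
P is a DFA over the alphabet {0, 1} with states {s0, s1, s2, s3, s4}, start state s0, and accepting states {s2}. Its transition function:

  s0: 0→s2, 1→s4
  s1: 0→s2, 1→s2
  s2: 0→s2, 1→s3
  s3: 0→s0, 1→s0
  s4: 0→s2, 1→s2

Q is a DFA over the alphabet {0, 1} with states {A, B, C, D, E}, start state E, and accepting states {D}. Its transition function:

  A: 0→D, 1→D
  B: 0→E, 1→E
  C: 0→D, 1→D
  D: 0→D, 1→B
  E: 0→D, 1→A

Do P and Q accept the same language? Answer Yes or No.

Yes

Exploring the product automaton P × Q from the start pair (s0, E), following both machines on each input symbol, reaches 4 state pairs: (s0, E), (s2, D), (s4, A), (s3, B).
P accepts in {s2} and Q accepts in {D}. In every reachable pair the two components are either both accepting — (s2, D) — or both non-accepting, so no string is accepted by exactly one of the machines: L(P) \ L(Q) and L(Q) \ L(P) are both empty.
Hence every string is accepted by P iff it is accepted by Q, and the two languages coincide.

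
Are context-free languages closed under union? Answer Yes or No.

Take grammars for L₁ and L₂ with disjoint nonterminals and start symbols S₁, S₂; the grammar with a new start symbol and productions S → S₁ | S₂ generates L₁ ∪ L₂.
So the context-free languages are closed under union.

Yes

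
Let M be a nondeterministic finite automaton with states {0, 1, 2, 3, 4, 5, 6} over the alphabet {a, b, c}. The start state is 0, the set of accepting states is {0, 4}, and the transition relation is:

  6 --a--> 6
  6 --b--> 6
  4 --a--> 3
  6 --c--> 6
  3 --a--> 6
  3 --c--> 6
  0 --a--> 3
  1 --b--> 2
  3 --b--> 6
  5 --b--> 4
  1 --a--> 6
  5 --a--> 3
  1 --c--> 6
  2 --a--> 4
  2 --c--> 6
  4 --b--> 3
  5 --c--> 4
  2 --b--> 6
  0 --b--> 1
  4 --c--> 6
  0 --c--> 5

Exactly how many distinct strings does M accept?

The useful subgraph on states {0, 1, 2, 4, 5} is acyclic, so L(M) is finite; the longest accepting path visits 4 useful states, giving maximum string length 3.
Counting accepting paths from 0 by length: 1 of length 0, 2 of length 2, 1 of length 3. Total 4.

4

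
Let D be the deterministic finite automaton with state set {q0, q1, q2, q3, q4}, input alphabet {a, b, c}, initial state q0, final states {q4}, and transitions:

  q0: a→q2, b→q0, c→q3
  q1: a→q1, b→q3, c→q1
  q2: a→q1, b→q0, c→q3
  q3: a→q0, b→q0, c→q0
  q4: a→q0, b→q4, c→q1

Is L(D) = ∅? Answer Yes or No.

The states reachable from the start state are {q0, q1, q2, q3}.
None of the accepting states {q4} is reachable, so no string is accepted and L(D) = ∅.

Yes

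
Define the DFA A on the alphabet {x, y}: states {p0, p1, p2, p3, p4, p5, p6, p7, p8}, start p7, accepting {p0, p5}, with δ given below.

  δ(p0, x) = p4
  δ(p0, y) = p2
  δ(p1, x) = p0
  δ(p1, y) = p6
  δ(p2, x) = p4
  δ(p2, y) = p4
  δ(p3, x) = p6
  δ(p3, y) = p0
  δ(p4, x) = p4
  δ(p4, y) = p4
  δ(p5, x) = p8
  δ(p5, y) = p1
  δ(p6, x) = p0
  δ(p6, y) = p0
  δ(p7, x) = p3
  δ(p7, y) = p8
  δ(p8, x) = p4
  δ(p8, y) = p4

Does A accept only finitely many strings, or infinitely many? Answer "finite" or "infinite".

The useful states (reachable from p7 and able to reach an accepting state) are {p0, p3, p6, p7}.
Restricted to these states the transition graph has no cycle, so every accepting path has bounded length and L is finite.

finite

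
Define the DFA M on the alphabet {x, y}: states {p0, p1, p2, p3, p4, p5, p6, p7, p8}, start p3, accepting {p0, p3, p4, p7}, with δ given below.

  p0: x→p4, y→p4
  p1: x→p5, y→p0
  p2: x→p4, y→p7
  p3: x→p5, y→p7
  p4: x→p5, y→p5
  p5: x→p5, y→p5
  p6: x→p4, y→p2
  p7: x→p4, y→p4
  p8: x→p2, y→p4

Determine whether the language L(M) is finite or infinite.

The useful states (reachable from p3 and able to reach an accepting state) are {p3, p4, p7}.
Restricted to these states the transition graph has no cycle, so every accepting path has bounded length and L is finite.

finite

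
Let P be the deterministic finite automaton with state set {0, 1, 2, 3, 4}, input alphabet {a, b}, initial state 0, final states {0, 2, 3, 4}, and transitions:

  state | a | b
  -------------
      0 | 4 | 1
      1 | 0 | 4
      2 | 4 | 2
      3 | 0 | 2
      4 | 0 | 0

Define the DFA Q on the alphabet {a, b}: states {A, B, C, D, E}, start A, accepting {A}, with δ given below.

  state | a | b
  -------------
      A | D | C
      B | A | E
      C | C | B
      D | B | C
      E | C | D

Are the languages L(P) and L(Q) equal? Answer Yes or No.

The string a is accepted by P but rejected by Q.
So L(P) ≠ L(Q).

No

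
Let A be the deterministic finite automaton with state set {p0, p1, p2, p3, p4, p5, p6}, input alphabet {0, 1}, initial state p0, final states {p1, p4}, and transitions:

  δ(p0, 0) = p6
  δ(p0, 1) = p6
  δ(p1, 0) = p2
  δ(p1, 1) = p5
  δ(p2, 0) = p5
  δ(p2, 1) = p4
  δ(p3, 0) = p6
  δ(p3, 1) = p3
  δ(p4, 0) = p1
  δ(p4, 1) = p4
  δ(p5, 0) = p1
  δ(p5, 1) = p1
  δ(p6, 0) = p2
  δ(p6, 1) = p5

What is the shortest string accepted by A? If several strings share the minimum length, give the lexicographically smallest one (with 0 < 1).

A breadth-first search from p0 reaches an accepting state first via the path p0 → p6 → p2 → p4 on input 001.
No string of length < 3 is accepted (BFS exhausts all shorter strings without reaching an accepting state), and 001 is the lexicographically least accepting string of length 3.

001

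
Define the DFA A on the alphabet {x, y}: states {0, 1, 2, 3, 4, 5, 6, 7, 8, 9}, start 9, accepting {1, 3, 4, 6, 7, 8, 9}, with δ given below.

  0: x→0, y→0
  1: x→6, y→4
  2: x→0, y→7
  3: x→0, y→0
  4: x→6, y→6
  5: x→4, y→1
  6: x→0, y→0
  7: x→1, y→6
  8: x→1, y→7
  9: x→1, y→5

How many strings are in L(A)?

14

The useful subgraph on states {1, 4, 5, 6, 9} is acyclic, so L(A) is finite; the longest accepting path visits 5 useful states, giving maximum string length 4.
Counting accepting paths from 9 by length: 1 of length 0, 1 of length 1, 4 of length 2, 6 of length 3, 2 of length 4. Total 14.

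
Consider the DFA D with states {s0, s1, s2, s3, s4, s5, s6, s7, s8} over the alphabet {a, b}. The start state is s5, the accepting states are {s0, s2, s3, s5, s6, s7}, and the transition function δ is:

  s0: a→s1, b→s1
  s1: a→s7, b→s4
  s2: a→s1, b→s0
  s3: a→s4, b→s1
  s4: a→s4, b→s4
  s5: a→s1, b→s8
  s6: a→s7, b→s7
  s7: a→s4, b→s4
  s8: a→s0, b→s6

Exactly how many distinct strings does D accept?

The useful subgraph on states {s0, s1, s5, s6, s7, s8} is acyclic, so L(D) is finite; the longest accepting path visits 5 useful states, giving maximum string length 4.
Counting accepting paths from s5 by length: 1 of length 0, 3 of length 2, 2 of length 3, 2 of length 4. Total 8.

8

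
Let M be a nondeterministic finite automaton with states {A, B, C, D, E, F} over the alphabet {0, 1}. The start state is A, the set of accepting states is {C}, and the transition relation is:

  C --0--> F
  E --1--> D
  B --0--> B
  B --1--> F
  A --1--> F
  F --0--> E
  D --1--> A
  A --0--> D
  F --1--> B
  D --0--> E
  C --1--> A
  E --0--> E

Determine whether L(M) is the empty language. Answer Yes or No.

Yes

The states reachable from the start state are {A, B, D, E, F}.
None of the accepting states {C} is reachable, so no string is accepted and L(M) = ∅.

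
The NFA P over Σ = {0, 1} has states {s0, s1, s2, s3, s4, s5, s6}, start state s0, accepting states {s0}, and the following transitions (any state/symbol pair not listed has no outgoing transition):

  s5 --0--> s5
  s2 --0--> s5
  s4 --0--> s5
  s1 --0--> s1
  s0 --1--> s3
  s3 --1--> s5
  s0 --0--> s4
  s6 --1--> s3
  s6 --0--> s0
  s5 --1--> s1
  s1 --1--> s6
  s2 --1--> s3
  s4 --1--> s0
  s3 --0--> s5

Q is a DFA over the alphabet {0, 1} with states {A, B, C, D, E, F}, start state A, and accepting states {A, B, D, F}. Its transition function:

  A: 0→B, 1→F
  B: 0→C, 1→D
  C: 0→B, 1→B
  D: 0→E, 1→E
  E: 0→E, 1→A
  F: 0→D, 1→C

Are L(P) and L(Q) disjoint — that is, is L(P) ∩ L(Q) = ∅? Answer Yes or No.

No

The empty string ε is accepted by both P and Q.
Hence L(P) ∩ L(Q) ≠ ∅.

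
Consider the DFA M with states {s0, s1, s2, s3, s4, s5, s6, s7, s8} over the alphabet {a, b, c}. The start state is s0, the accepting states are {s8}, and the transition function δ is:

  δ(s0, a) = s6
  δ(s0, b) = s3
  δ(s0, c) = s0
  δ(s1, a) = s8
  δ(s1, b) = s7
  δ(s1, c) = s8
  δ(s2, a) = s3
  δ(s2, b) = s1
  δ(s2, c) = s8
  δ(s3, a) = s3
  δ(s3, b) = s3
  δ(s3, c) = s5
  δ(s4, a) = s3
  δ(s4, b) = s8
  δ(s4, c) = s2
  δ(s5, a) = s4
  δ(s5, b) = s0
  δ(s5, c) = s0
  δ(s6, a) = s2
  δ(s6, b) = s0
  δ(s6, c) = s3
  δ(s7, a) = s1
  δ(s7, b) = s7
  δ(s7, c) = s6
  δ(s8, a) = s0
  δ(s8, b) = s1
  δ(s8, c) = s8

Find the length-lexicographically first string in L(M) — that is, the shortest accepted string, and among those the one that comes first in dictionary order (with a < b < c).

aac

A breadth-first search from s0 reaches an accepting state first via the path s0 → s6 → s2 → s8 on input aac.
No string of length < 3 is accepted (BFS exhausts all shorter strings without reaching an accepting state), and aac is the lexicographically least accepting string of length 3.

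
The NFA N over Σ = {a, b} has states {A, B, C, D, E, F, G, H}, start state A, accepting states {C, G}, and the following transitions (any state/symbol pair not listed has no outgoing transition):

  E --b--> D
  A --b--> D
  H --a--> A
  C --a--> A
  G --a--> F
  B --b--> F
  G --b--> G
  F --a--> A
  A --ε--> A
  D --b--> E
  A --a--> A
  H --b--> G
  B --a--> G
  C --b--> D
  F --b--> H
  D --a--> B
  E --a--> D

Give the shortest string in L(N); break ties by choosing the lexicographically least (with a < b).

baa

A breadth-first search from A reaches an accepting state first via the path A → D → B → G on input baa.
No string of length < 3 is accepted (BFS exhausts all shorter strings without reaching an accepting state), and baa is the lexicographically least accepting string of length 3.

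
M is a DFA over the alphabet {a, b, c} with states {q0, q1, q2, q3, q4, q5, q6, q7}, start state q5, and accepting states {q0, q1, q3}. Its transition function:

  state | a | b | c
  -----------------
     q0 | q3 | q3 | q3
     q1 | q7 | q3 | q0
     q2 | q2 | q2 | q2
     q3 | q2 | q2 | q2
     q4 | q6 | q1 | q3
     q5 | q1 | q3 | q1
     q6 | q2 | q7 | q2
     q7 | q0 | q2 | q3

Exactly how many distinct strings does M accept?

23

The useful subgraph on states {q0, q1, q3, q5, q7} is acyclic, so L(M) is finite; the longest accepting path visits 5 useful states, giving maximum string length 4.
Counting accepting paths from q5 by length: 3 of length 1, 4 of length 2, 10 of length 3, 6 of length 4. Total 23.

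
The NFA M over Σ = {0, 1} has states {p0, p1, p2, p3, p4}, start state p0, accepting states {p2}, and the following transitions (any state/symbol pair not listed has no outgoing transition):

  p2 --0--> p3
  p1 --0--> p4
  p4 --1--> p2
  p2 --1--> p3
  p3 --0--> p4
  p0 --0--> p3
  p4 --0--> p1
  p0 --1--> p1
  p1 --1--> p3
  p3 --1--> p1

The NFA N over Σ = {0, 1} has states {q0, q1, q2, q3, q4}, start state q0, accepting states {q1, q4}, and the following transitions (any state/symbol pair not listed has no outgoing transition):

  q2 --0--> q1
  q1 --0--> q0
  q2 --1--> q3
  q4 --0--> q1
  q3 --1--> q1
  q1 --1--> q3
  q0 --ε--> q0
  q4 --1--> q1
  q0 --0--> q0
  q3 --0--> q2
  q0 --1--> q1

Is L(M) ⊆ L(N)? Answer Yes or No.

No

The string 1101 is in L(M) but not in L(N).
So L(M) ⊄ L(N).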